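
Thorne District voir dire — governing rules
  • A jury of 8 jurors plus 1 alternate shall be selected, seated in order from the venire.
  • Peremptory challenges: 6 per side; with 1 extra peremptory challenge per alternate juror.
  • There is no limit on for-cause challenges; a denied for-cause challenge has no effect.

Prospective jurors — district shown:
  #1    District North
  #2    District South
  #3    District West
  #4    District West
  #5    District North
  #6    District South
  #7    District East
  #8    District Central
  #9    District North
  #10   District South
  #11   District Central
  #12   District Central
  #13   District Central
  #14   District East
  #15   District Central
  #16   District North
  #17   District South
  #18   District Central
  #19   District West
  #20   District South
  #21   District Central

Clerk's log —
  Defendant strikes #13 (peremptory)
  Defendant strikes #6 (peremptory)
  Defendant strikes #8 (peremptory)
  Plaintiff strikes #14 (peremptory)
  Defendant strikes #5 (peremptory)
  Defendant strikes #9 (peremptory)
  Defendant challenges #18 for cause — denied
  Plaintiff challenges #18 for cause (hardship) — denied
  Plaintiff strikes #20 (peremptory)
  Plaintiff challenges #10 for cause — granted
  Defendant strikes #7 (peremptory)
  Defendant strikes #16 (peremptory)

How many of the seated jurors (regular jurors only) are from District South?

Removed: #5, #6, #7, #8, #9, #10, #13, #14, #16, #20.
Seated jurors 1–8: #1, #2, #3, #4, #11, #12, #15, #17 (alternates #18 not counted).
Of those, in District South: #2, #17 → 2.

2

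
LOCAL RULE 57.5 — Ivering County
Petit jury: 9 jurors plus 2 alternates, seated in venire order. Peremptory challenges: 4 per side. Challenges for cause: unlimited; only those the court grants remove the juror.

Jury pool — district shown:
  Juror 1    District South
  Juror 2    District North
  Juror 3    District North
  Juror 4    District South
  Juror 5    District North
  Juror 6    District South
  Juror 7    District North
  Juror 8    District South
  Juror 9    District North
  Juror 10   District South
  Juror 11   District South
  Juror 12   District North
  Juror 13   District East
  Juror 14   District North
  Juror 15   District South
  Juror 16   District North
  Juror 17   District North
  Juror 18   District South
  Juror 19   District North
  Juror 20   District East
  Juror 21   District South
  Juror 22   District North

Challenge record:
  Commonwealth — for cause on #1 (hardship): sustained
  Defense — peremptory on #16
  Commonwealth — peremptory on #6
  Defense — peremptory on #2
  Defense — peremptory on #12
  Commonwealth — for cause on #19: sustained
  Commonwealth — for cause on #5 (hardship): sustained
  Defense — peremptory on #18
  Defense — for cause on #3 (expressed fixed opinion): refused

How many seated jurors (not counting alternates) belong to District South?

4

Removed: #1, #2, #5, #6, #12, #16, #18, #19.
Seated jurors 1–9: #3, #4, #7, #8, #9, #10, #11, #13, #14 (alternates #15, #17 not counted).
Of those, in District South: #4, #8, #10, #11 → 4.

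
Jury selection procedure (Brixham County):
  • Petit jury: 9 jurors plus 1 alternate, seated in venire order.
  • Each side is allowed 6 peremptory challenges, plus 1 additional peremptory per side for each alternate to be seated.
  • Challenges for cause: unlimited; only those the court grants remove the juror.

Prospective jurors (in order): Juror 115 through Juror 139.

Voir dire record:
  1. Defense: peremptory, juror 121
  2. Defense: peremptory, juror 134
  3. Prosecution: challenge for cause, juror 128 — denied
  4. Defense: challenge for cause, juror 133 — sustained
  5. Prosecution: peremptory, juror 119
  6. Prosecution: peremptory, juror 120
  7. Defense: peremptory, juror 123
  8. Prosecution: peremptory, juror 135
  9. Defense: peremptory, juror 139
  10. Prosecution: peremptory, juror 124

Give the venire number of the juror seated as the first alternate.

129

Removed: #119, #120, #121, #123, #124, #133, #134, #135, #139. (#128 stays — for-cause denied.)
Seating in order: seats 1–9 → #115, #116, #117, #118, #122, #125, #126, #127, #128; alternates → #129.
So alternate 1 is #129.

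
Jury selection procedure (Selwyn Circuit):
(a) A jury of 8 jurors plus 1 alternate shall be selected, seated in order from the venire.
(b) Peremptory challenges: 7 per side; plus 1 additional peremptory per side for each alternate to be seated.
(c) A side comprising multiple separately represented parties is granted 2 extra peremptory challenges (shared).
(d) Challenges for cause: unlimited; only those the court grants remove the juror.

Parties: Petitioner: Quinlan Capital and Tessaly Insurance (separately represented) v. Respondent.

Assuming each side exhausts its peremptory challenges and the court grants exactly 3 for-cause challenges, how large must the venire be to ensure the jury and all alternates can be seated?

Seats to fill: 8 + 1 alternates = 9.
Peremptories — Petitioner: 7 + 1×1 + 2 = 10; Respondent: 7 + 1×1 = 8; total 18.
For-cause removals: 3.
Minimum venire: 9 + 18 + 3 = 30.

30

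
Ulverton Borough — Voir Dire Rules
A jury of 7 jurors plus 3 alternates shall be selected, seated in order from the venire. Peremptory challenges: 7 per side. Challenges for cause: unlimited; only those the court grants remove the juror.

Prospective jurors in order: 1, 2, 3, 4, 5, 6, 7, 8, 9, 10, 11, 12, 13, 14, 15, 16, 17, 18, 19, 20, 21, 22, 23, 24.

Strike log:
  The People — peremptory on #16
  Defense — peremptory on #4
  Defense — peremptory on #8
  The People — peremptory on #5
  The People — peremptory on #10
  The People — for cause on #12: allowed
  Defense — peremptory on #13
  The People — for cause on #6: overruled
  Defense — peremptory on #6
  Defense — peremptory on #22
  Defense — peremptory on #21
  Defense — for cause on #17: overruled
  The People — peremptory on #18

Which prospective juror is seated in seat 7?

Removed: #4, #5, #6, #8, #10, #12, #13, #16, #18, #21, #22. (#17 stays — for-cause denied.)
Seating in order: seats 1–7 → #1, #2, #3, #7, #9, #11, #14; alternates → #15, #17, #19.
So seat 7 is #14.

14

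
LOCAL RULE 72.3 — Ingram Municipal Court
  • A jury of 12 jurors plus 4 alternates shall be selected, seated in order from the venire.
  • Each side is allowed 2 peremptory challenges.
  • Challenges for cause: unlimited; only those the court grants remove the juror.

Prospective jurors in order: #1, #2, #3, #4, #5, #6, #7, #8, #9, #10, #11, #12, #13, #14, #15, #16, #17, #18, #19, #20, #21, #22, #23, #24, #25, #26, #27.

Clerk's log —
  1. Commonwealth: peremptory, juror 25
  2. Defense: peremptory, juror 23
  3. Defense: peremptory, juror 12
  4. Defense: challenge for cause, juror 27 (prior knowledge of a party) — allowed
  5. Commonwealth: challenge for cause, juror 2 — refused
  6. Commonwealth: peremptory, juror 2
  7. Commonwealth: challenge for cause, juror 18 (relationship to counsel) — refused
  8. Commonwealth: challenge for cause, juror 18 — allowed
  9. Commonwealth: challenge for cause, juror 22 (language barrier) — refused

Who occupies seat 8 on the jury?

9

Removed: #2, #12, #18, #23, #25, #27. (#22 stays — for-cause denied.)
Seating in order: seats 1–12 → #1, #3, #4, #5, #6, #7, #8, #9, #10, #11, #13, #14; alternates → #15, #16, #17, #19.
So seat 8 is #9.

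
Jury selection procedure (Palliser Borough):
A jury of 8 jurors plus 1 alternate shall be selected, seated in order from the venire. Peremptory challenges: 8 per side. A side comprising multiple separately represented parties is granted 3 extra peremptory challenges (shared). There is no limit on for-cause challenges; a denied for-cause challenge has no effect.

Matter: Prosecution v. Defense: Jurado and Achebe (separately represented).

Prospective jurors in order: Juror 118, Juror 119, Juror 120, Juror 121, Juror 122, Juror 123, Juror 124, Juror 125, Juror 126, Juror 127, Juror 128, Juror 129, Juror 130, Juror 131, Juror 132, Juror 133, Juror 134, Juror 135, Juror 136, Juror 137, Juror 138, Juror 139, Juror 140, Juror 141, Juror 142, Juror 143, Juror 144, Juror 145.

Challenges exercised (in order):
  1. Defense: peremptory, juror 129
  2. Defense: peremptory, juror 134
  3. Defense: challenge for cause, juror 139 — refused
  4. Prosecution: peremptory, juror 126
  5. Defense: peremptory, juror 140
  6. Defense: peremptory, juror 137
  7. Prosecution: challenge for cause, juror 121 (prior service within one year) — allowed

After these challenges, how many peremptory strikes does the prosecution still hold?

Prosecution allotment: 8.
Prosecution peremptories used: #126 — 1 (the for-cause on #121 doesn't count).
Remaining: 8 − 1 = 7.

7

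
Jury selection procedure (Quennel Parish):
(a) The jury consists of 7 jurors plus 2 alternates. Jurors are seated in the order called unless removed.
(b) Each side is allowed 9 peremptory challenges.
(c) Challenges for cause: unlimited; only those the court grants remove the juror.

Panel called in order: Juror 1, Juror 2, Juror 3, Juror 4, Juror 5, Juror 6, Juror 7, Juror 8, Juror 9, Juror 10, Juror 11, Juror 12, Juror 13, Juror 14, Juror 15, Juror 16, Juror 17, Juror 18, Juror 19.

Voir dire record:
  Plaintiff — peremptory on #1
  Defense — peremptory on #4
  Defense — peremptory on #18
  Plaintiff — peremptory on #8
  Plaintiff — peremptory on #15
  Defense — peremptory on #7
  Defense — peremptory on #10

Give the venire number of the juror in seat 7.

Removed: #1, #4, #7, #8, #10, #15, #18.
Seating in order: seats 1–7 → #2, #3, #5, #6, #9, #11, #12; alternates → #13, #14.
So seat 7 is #12.

12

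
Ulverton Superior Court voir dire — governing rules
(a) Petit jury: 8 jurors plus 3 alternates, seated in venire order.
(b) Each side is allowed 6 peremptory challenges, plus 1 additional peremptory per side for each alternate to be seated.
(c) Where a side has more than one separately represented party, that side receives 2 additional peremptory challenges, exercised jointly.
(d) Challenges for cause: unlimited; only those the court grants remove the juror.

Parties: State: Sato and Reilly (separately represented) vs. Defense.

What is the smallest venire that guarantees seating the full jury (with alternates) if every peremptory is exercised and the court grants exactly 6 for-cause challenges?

37

Seats to fill: 8 + 3 alternates = 11.
Peremptories — State: 6 + 1×3 + 2 = 11; Defense: 6 + 1×3 = 9; total 20.
For-cause removals: 6.
Minimum venire: 11 + 20 + 6 = 37.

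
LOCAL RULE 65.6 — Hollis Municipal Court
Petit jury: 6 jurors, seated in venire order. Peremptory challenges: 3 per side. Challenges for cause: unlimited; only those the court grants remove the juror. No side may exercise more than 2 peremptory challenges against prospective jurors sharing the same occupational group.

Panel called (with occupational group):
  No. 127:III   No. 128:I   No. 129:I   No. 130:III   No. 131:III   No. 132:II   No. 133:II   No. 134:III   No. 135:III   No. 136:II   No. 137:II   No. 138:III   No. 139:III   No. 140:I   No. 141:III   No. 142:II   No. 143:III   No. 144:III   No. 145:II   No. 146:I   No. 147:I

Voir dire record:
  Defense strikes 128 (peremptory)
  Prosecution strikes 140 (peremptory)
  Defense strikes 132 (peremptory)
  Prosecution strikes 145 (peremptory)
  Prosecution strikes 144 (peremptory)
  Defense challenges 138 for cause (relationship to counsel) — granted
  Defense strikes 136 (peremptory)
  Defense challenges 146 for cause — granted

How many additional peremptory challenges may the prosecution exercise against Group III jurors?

Prosecution peremptories so far: #140, #145, #144 — 3 of 3 used, 0 left overall.
Against Group III: #144 — 1 used; per-group cap 2 leaves 1.
Binding limit: min(0, 1) = 0.

0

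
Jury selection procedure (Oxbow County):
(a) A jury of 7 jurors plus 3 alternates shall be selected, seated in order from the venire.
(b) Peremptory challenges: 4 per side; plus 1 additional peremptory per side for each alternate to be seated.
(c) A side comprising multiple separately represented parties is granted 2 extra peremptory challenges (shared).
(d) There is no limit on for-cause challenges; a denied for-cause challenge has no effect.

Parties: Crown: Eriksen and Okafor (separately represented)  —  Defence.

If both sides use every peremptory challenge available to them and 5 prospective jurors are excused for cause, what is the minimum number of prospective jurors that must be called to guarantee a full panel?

Seats to fill: 7 + 3 alternates = 10.
Peremptories — Crown: 4 + 1×3 + 2 = 9; Defence: 4 + 1×3 = 7; total 16.
For-cause removals: 5.
Minimum venire: 10 + 16 + 5 = 31.

31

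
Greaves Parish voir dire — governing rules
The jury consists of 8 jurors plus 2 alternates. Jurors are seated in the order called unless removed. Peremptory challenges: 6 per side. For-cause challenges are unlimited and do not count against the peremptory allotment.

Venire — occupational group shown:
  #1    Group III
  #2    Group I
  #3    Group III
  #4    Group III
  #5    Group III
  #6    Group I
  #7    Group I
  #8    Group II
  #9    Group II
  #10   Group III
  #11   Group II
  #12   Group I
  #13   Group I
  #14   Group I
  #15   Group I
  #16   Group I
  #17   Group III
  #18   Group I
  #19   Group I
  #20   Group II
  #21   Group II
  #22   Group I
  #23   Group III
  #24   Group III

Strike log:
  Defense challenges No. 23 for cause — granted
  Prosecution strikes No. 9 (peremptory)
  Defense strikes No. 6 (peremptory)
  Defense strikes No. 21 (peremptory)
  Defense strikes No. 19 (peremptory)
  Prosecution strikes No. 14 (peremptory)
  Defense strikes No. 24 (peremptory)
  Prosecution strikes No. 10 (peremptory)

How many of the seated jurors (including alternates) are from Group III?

4

Removed: #6, #9, #10, #14, #19, #21, #23, #24.
Seated (10 incl. alternates): #1, #2, #3, #4, #5, #7, #8, #11, #12, #13.
Of those, in Group III: #1, #3, #4, #5 → 4.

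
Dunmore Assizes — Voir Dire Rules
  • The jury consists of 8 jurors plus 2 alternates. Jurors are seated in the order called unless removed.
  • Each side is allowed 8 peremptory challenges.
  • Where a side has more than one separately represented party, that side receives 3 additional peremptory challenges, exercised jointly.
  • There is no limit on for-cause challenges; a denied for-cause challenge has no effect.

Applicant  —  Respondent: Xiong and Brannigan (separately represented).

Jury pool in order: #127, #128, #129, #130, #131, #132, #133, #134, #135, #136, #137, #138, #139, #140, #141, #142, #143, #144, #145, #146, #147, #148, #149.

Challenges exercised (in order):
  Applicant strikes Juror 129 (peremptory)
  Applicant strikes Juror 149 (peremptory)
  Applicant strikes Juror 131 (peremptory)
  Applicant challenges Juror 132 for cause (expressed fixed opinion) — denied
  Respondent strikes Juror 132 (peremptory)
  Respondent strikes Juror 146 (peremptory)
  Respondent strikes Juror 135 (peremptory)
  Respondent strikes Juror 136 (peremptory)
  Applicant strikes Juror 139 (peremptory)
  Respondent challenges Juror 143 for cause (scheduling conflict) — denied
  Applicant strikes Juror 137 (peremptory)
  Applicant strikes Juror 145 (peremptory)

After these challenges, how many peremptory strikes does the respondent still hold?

Respondent allotment: 8 base + 3 multi-party = 11.
Respondent peremptories used: #132, #146, #135, #136 — 4 (the for-cause on #143 doesn't count).
Remaining: 11 − 4 = 7.

7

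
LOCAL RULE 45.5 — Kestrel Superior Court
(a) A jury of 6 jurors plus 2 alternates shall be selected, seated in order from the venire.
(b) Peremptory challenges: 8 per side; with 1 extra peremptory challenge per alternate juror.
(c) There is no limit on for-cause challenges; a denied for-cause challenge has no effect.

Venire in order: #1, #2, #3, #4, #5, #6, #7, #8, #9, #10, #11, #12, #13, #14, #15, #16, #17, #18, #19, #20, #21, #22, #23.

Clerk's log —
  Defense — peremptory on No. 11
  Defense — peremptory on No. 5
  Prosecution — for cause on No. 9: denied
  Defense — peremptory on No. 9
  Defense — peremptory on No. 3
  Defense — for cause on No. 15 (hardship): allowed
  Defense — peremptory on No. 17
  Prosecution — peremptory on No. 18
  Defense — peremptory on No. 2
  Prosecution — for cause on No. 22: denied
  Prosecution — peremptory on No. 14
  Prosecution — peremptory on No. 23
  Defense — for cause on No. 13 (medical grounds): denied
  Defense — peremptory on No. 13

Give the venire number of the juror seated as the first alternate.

Removed: #2, #3, #5, #9, #11, #13, #14, #15, #17, #18, #23. (#22 stays — for-cause denied.)
Filling seats in venire order through position 7: #1, #4, #6, #7, #8, #10, #12.
So alternate 1 is #12.

12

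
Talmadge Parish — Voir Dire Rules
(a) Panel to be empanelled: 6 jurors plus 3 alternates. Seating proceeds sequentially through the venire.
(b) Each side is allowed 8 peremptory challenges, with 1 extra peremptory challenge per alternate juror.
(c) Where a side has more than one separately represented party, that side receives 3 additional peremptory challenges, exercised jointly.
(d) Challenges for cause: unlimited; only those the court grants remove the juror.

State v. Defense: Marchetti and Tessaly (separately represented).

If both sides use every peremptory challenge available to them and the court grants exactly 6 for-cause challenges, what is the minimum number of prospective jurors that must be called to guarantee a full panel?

Seats to fill: 6 + 3 alternates = 9.
Peremptories — State: 8 + 1×3 = 11; Defense: 8 + 1×3 + 3 = 14; total 25.
For-cause removals: 6.
Minimum venire: 9 + 25 + 6 = 40.

40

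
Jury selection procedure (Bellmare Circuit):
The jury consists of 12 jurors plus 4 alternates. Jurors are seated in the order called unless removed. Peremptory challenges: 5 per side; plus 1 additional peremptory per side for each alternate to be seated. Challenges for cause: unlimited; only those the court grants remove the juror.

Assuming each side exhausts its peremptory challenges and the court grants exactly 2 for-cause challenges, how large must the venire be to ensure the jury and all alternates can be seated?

36

Seats to fill: 12 + 4 alternates = 16.
Peremptories: 5 + 1×4 = 9 per side × 2 sides = 18.
For-cause removals: 2.
Minimum venire: 16 + 18 + 2 = 36.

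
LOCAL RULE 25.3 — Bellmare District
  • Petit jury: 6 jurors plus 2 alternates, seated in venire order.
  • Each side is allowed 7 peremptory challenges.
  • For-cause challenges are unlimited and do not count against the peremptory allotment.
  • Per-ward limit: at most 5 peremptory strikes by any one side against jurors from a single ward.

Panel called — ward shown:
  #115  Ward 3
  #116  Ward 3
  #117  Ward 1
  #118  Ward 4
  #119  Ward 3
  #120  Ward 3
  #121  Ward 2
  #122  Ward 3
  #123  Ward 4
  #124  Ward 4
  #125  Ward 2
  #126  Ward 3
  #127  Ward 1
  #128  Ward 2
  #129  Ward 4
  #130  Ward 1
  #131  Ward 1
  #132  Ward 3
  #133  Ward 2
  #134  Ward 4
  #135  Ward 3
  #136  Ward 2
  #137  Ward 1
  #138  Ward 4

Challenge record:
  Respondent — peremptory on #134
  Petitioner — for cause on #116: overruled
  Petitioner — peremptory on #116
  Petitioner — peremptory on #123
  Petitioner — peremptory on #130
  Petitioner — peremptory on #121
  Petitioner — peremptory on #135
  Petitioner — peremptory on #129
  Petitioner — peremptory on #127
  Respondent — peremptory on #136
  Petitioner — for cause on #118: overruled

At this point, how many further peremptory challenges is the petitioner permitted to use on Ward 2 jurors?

Petitioner peremptories so far: #116, #123, #130, #121, #135, #129, #127 — 7 of 7 used, 0 left overall.
Against Ward 2: #121 — 1 used; per-ward cap 5 leaves 4.
Binding limit: min(0, 4) = 0.

0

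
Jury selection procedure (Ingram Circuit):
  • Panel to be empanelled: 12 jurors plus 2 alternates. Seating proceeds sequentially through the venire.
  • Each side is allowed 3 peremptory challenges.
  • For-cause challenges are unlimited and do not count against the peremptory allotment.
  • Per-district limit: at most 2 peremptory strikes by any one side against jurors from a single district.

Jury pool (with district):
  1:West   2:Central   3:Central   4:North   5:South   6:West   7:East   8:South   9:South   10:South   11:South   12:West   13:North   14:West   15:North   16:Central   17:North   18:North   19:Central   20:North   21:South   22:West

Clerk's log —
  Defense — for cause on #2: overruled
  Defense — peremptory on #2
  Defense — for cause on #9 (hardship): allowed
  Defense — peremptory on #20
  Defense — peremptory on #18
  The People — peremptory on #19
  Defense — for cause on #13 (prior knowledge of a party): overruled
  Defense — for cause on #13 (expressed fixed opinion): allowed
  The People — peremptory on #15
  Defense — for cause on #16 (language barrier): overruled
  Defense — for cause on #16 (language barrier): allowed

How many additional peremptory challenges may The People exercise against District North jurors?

The People peremptories so far: #19, #15 — 2 of 3 used, 1 left overall.
Against District North: #15 — 1 used; per-district cap 2 leaves 1.
Binding limit: min(1, 1) = 1.

1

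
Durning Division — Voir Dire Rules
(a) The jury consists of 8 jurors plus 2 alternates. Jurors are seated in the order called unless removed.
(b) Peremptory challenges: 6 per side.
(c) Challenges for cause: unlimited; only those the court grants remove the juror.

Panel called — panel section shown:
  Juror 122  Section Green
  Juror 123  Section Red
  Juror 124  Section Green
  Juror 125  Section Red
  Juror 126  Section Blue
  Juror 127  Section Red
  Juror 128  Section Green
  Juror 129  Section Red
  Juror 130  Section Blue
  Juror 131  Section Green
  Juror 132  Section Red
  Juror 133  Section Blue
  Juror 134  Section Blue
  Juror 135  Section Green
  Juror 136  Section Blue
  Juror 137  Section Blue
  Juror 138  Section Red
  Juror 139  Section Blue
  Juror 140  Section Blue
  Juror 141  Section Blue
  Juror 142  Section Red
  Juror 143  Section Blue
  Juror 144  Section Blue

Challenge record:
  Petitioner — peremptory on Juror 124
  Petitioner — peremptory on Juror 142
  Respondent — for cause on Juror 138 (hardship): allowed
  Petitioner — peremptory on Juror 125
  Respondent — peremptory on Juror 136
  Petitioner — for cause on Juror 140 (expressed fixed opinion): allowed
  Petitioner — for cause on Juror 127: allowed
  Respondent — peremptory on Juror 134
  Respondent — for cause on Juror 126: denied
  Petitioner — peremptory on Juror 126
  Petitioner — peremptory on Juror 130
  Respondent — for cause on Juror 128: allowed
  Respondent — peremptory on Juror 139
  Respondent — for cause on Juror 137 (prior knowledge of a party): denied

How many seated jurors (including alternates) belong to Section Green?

Removed: #124, #125, #126, #127, #128, #130, #134, #136, #138, #139, #140, #142.
Seated (10 incl. alternates): #122, #123, #129, #131, #132, #133, #135, #137, #141, #143.
Of those, in Section Green: #122, #131, #135 → 3.

3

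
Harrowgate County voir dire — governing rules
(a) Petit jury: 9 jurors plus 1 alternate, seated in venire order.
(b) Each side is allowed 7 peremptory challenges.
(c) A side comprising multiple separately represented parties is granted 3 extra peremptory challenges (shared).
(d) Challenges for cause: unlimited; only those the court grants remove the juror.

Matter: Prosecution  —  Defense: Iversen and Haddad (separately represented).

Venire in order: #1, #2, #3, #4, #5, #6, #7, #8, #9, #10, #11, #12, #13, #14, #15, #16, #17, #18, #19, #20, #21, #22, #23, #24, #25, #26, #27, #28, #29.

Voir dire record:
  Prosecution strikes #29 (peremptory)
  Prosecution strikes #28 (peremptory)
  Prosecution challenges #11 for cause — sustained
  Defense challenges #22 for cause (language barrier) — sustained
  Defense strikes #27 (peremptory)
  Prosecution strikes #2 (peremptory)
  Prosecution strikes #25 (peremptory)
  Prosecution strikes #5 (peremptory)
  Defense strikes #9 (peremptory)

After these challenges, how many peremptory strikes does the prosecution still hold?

2

Prosecution allotment: 7.
Prosecution peremptories used: #29, #28, #2, #25, #5 — 5 (the for-cause on #11 doesn't count).
Remaining: 7 − 5 = 2.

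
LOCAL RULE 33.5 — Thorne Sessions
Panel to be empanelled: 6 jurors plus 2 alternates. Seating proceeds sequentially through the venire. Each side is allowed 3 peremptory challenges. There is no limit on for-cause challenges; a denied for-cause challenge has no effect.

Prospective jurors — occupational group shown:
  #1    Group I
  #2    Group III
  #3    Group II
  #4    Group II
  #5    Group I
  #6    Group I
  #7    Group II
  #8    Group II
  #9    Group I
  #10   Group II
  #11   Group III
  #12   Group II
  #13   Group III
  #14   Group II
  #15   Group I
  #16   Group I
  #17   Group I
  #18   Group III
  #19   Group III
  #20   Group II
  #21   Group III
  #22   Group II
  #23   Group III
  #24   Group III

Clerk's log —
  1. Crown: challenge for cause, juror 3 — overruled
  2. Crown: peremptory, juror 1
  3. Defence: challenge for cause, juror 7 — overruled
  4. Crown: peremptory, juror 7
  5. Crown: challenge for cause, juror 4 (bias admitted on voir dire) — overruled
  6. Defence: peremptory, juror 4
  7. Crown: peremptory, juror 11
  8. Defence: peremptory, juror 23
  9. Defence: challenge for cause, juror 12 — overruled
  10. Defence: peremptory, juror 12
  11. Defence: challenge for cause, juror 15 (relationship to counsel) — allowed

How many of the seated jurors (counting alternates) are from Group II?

Removed: #1, #4, #7, #11, #12, #15, #23.
Seated (8 incl. alternates): #2, #3, #5, #6, #8, #9, #10, #13.
Of those, in Group II: #3, #8, #10 → 3.

3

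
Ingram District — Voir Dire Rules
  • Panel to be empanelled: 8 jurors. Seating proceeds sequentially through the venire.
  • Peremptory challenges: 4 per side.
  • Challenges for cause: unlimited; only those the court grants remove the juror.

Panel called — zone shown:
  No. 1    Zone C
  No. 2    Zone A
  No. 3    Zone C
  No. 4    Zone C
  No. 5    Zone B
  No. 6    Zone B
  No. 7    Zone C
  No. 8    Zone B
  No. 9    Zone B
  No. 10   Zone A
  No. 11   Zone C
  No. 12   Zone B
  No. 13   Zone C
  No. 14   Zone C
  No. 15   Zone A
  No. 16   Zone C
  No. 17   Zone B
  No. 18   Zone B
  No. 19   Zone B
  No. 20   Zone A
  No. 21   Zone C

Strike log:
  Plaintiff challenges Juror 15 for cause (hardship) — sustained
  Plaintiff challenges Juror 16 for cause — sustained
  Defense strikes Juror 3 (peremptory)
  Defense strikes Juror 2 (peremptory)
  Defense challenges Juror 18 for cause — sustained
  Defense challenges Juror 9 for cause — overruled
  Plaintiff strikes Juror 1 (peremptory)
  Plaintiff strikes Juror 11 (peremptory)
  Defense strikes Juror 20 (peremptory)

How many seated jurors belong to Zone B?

Removed: #1, #2, #3, #11, #15, #16, #18, #20.
Seated jurors 1–8: #4, #5, #6, #7, #8, #9, #10, #12.
Of those, in Zone B: #5, #6, #8, #9, #12 → 5.

5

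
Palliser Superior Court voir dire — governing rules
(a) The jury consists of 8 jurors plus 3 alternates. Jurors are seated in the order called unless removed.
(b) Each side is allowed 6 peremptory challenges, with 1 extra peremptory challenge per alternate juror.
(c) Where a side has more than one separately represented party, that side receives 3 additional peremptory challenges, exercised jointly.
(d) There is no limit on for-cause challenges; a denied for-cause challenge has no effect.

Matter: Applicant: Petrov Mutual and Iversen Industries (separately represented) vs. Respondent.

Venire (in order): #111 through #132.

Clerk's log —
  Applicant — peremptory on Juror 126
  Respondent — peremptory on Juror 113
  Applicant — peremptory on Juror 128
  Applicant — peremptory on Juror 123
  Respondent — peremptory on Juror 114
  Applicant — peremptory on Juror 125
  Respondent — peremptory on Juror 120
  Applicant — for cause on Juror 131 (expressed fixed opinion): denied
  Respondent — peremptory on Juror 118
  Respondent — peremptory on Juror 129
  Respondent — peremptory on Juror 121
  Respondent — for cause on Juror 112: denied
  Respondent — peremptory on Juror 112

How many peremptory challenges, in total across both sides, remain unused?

Applicant allotment: 6 base + 1 × 3 alternates + 3 multi-party = 12. Respondent allotment: 6 base + 1 × 3 alternates = 9.
Applicant peremptories used: #126, #128, #123, #125 — 4 (the for-cause on #131 doesn't count).
Respondent peremptories used: #113, #114, #120, #118, #129, #121, #112 — 7 (the for-cause on #112 doesn't count).
Remaining: (12 − 4) + (9 − 7) = 10.

10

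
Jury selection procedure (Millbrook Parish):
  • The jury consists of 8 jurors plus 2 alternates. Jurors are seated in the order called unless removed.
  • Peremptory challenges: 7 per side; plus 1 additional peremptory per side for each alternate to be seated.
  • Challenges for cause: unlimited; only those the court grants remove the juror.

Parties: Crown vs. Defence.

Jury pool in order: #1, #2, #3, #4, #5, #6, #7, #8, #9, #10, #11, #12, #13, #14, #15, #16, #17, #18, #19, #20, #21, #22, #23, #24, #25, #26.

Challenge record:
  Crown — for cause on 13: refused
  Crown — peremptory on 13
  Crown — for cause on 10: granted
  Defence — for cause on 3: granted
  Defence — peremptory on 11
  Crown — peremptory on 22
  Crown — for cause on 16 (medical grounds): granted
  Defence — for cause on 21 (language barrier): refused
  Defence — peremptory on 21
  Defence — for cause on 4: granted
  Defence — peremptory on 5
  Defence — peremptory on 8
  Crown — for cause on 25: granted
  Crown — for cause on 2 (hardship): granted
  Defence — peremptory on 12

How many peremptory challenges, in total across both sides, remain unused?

Crown allotment: 7 base + 1 × 2 alternates = 9. Defence allotment: 7 base + 1 × 2 alternates = 9.
Crown peremptories used: #13, #22 — 2 (for-cause on #13, #10, #16, #25, #2 don't count).
Defence peremptories used: #11, #21, #5, #8, #12 — 5 (for-cause on #3, #21, #4 don't count).
Remaining: (9 − 2) + (9 − 5) = 11.

11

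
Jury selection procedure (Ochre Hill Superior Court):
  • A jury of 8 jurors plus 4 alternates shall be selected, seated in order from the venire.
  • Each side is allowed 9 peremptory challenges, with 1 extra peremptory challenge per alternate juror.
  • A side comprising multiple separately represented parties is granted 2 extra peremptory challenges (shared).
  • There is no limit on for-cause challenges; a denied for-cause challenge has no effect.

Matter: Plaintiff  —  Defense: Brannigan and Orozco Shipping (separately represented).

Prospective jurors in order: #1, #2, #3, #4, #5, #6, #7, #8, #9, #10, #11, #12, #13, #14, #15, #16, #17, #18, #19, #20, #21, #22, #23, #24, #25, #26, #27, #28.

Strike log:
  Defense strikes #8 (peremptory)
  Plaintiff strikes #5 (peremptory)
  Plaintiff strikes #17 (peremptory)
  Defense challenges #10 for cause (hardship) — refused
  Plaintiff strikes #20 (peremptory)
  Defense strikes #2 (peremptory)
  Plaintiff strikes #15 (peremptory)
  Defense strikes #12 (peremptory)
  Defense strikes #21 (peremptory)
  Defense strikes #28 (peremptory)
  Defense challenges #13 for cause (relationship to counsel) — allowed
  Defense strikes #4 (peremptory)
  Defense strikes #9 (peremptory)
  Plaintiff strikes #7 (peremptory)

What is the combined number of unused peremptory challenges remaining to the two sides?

Plaintiff allotment: 9 base + 1 × 4 alternates = 13. Defense allotment: 9 base + 1 × 4 alternates + 2 multi-party = 15.
Plaintiff peremptories used: #5, #17, #20, #15, #7 — 5.
Defense peremptories used: #8, #2, #12, #21, #28, #4, #9 — 7 (for-cause on #10, #13 don't count).
Remaining: (13 − 5) + (15 − 7) = 16.

16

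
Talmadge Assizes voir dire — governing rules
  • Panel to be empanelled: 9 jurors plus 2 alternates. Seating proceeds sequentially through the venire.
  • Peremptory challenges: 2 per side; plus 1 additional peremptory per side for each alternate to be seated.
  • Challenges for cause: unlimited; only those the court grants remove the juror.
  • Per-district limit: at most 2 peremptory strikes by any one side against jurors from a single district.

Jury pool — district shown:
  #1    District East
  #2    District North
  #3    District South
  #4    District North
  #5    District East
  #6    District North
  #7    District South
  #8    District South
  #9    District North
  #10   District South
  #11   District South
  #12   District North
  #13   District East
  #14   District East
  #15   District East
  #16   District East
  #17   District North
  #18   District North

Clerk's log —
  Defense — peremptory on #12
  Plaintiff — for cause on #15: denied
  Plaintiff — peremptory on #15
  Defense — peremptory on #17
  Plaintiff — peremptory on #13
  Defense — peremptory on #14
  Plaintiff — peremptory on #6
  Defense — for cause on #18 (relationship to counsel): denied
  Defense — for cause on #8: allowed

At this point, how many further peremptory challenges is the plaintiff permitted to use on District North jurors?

Plaintiff peremptories so far: #15, #13, #6 — 3 of 4 used, 1 left overall.
Against District North: #6 — 1 used; per-district cap 2 leaves 1.
Binding limit: min(1, 1) = 1.

1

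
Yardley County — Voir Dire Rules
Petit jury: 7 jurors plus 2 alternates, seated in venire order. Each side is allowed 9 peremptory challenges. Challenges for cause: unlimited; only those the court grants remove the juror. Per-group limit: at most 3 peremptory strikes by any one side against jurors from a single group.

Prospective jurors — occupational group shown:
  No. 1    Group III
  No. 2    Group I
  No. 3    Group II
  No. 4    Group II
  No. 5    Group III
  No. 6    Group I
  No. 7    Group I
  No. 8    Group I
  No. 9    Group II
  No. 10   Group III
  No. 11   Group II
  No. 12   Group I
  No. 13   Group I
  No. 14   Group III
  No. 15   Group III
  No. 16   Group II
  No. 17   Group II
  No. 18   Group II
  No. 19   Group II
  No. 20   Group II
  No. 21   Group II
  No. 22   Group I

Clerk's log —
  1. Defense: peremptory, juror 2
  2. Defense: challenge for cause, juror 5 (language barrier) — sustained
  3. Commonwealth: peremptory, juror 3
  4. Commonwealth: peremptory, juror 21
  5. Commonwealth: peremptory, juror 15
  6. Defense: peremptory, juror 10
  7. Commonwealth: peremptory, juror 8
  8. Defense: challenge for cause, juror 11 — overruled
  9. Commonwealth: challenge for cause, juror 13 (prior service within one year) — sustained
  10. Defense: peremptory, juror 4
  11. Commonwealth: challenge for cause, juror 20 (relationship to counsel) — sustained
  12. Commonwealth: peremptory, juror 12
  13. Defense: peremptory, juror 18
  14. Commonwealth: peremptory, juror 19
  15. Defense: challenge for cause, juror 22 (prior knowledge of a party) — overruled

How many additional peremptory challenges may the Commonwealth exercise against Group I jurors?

1

Commonwealth peremptories so far: #3, #21, #15, #8, #12, #19 — 6 of 9 used, 3 left overall.
Against Group I: #8, #12 — 2 used; per-group cap 3 leaves 1.
Binding limit: min(3, 1) = 1.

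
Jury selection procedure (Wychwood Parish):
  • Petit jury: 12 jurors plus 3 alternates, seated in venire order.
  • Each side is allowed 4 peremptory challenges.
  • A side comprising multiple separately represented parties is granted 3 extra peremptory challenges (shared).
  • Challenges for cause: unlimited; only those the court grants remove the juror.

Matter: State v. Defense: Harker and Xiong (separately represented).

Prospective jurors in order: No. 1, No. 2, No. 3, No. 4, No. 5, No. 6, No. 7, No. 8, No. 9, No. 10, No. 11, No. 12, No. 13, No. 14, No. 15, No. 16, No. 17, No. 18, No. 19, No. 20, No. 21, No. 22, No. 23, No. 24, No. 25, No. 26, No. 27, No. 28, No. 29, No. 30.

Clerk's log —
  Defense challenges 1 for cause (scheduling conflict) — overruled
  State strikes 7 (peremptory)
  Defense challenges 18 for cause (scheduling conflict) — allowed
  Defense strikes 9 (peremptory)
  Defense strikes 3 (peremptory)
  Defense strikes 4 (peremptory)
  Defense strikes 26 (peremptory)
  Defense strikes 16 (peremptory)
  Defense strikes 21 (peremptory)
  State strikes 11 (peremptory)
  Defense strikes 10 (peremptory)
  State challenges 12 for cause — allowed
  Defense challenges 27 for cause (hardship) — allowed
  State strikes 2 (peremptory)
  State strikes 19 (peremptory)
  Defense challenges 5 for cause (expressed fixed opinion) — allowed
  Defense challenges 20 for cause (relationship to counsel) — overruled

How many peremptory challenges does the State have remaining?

State allotment: 4.
State peremptories used: #7, #11, #2, #19 — 4 (the for-cause on #12 doesn't count).
Remaining: 4 − 4 = 0.

0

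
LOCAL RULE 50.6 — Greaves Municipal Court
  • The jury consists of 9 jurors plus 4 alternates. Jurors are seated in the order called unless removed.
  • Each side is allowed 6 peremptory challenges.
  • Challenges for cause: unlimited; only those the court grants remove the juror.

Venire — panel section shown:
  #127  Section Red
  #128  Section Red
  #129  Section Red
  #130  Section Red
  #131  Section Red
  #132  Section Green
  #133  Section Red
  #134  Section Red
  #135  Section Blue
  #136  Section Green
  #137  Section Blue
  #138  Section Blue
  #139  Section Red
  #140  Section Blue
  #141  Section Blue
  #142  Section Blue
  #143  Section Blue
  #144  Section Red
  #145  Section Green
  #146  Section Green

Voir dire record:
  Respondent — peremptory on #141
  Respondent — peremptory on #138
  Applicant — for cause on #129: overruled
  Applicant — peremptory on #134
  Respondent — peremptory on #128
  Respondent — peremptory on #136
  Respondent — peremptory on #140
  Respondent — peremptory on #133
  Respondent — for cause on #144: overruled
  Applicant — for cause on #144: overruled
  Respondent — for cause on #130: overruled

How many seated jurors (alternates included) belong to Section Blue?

Removed: #128, #133, #134, #136, #138, #140, #141.
Seated (13 incl. alternates): #127, #129, #130, #131, #132, #135, #137, #139, #142, #143, #144, #145, #146.
Of those, in Section Blue: #135, #137, #142, #143 → 4.

4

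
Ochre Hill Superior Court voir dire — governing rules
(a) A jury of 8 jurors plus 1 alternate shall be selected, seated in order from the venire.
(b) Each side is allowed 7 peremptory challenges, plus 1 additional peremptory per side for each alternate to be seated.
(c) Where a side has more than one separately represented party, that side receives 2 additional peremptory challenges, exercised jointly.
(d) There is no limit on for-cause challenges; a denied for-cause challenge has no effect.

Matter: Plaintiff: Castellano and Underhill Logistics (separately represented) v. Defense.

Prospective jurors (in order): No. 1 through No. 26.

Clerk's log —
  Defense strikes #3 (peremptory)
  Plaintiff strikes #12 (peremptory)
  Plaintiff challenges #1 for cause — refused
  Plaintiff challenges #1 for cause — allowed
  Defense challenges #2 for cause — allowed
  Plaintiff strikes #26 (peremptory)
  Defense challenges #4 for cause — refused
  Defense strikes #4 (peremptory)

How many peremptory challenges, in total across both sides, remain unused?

Plaintiff allotment: 7 base + 1 × 1 alternate + 2 multi-party = 10. Defense allotment: 7 base + 1 × 1 alternate = 8.
Plaintiff peremptories used: #12, #26 — 2 (for-cause on #1, #1 don't count).
Defense peremptories used: #3, #4 — 2 (for-cause on #2, #4 don't count).
Remaining: (10 − 2) + (8 − 2) = 14.

14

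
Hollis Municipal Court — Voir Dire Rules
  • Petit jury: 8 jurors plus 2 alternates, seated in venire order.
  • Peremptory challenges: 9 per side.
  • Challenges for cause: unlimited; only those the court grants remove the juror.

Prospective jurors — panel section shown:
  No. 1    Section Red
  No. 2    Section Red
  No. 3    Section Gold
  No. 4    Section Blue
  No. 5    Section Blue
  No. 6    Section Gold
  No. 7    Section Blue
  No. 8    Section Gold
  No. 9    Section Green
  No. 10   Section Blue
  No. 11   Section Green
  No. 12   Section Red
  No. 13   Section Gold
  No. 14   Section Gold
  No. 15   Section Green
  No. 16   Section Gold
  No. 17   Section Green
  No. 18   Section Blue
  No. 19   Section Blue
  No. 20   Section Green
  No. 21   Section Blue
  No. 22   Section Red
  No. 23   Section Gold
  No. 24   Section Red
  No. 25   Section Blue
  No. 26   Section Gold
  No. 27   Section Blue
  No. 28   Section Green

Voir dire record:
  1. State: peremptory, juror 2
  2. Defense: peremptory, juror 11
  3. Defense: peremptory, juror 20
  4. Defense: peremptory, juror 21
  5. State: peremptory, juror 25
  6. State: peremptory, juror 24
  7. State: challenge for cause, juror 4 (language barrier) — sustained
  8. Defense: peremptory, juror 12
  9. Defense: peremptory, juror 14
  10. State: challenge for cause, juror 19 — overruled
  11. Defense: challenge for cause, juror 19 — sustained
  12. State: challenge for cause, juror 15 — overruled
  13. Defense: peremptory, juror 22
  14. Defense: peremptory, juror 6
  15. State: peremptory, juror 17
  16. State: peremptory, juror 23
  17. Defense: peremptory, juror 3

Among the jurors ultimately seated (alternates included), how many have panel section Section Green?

Removed: #2, #3, #4, #6, #11, #12, #14, #17, #19, #20, #21, #22, #23, #24, #25.
Seated (10 incl. alternates): #1, #5, #7, #8, #9, #10, #13, #15, #16, #18.
Of those, in Section Green: #9, #15 → 2.

2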